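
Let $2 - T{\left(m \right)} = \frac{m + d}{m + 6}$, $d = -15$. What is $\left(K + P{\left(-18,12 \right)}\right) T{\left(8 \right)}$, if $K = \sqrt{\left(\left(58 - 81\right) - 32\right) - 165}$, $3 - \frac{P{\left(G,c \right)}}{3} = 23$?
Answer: $-150 + 5 i \sqrt{55} \approx -150.0 + 37.081 i$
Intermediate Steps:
$P{\left(G,c \right)} = -60$ ($P{\left(G,c \right)} = 9 - 69 = -60$)
$K = 2 i \sqrt{55}$ ($K = \sqrt{\left(-23 - 32\right) - 165} = \sqrt{-55 - 165} = \sqrt{-220} = 2 i \sqrt{55} \approx 14.832 i$)
$T{\left(m \right)} = 2 - \frac{-15 + m}{6 + m}$ ($T{\left(m \right)} = 2 - \frac{m - 15}{m + 6} = 2 - \frac{-15 + m}{6 + m}$)
$\left(K + P{\left(-18,12 \right)}\right) T{\left(8 \right)} = \left(2 i \sqrt{55} - 60\right) \frac{27 + 8}{6 + 8} = \left(-60 + 2 i \sqrt{55}\right) \frac{1}{14} \cdot 35 = \left(-60 + 2 i \sqrt{55}\right) \frac{5}{2} = -150 + 5 i \sqrt{55}$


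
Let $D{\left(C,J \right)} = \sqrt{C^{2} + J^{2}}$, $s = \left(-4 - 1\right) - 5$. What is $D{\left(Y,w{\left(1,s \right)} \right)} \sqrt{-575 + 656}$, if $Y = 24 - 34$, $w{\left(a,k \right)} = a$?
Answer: $9 \sqrt{101} \approx 90.449$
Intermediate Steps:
$s = -10$ ($s = -5 - 5 = -10$)
$Y = -10$ ($Y = 24 - 34 = -10$)
$D{\left(Y,w{\left(1,s \right)} \right)} \sqrt{-575 + 656} = \sqrt{\left(-10\right)^{2} + 1^{2}} \sqrt{-575 + 656} = \sqrt{100 + 1} \sqrt{81} = \sqrt{101} \cdot 9 = 9 \sqrt{101}$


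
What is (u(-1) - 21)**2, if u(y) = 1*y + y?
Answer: 529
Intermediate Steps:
u(y) = 2*y (u(y) = y + y = 2*y)
(u(-1) - 21)**2 = (2*(-1) - 21)**2 = (-2 - 21)**2 = (-23)**2 = 529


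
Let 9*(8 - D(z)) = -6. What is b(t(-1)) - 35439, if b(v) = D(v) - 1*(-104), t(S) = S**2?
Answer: -105979/3 ≈ -35326.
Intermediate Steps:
D(z) = 26/3 (D(z) = 8 - 1/9*(-6) = 8 + 2/3 = 26/3)
b(v) = 338/3 (b(v) = 26/3 - 1*(-104) = 26/3 + 104 = 338/3)
b(t(-1)) - 35439 = 338/3 - 35439 = -105979/3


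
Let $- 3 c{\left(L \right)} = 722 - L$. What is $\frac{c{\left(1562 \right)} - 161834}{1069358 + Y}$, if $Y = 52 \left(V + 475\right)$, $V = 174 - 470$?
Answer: $- \frac{80777}{539333} \approx -0.14977$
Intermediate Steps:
$V = -296$ ($V = 174 - 470 = -296$)
$c{\left(L \right)} = - \frac{722}{3} + \frac{L}{3}$ ($c{\left(L \right)} = - \frac{722 - L}{3} = - \frac{722}{3} + \frac{L}{3}$)
$Y = 9308$ ($Y = 52 \left(-296 + 475\right) = 52 \cdot 179 = 9308$)
$\frac{c{\left(1562 \right)} - 161834}{1069358 + Y} = \frac{\left(- \frac{722}{3} + \frac{1}{3} \cdot 1562\right) - 161834}{1069358 + 9308} = \frac{\left(- \frac{722}{3} + \frac{1562}{3}\right) - 161834}{1078666} = \left(280 - 161834\right) \frac{1}{1078666} = \left(-161554\right) \frac{1}{1078666} = - \frac{80777}{539333}$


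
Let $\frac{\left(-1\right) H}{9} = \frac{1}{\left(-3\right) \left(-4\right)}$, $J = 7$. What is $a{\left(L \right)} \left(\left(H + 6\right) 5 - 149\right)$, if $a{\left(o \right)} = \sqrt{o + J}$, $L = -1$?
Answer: $- \frac{491 \sqrt{6}}{4} \approx -300.67$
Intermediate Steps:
$H = - \frac{3}{4}$ ($H = - \frac{9}{\left(-3\right) \left(-4\right)} = - \frac{9}{12} = \left(-9\right) \frac{1}{12} = - \frac{3}{4} \approx -0.75$)
$a{\left(o \right)} = \sqrt{7 + o}$ ($a{\left(o \right)} = \sqrt{o + 7} = \sqrt{7 + o}$)
$a{\left(L \right)} \left(\left(H + 6\right) 5 - 149\right) = \sqrt{7 - 1} \left(\left(- \frac{3}{4} + 6\right) 5 - 149\right) = \sqrt{6} \left(\frac{21}{4} \cdot 5 - 149\right) = \sqrt{6} \left(\frac{105}{4} - 149\right) = \sqrt{6} \left(- \frac{491}{4}\right) = - \frac{491 \sqrt{6}}{4}$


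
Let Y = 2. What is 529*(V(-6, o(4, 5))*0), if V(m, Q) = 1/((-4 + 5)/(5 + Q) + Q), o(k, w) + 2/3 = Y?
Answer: 0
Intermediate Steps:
o(k, w) = 4/3 (o(k, w) = -⅔ + 2 = 4/3)
V(m, Q) = 1/(Q + 1/(5 + Q)) (V(m, Q) = 1/(1/(5 + Q) + Q) = 1/(Q + 1/(5 + Q)))
529*(V(-6, o(4, 5))*0) = 529*(((5 + 4/3)/(1 + (4/3)² + 5*(4/3)))*0) = 529*(((19/3)/(1 + 16/9 + 20/3))*0) = 529*(((19/3)/(85/9))*0) = 529*(((9/85)*(19/3))*0) = 529*((57/85)*0) = 529*0 = 0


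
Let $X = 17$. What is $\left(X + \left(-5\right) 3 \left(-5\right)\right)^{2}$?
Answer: $8464$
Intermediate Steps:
$\left(X + \left(-5\right) 3 \left(-5\right)\right)^{2} = \left(17 + \left(-5\right) 3 \left(-5\right)\right)^{2} = \left(17 - -75\right)^{2} = \left(17 + 75\right)^{2} = 92^{2} = 8464$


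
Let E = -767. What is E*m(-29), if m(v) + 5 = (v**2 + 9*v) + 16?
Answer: -453297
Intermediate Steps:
m(v) = 11 + v**2 + 9*v (m(v) = -5 + ((v**2 + 9*v) + 16) = -5 + (16 + v**2 + 9*v) = 11 + v**2 + 9*v)
E*m(-29) = -767*(11 + (-29)**2 + 9*(-29)) = -767*(11 + 841 - 261) = -767*591 = -453297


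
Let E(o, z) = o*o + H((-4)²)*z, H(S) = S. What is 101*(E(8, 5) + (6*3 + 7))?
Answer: 17069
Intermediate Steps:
E(o, z) = o² + 16*z (E(o, z) = o*o + (-4)²*z = o² + 16*z)
101*(E(8, 5) + (6*3 + 7)) = 101*((8² + 16*5) + (6*3 + 7)) = 101*((64 + 80) + (18 + 7)) = 101*(144 + 25) = 101*169 = 17069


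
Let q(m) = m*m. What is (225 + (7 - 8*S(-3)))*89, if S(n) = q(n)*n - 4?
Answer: 42720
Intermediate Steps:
q(m) = m²
S(n) = -4 + n³ (S(n) = n²*n - 4 = n³ - 4 = -4 + n³)
(225 + (7 - 8*S(-3)))*89 = (225 + (7 - 8*(-4 + (-3)³)))*89 = (225 + (7 - 8*(-4 - 27)))*89 = (225 + (7 - 8*(-31)))*89 = (225 + (7 + 248))*89 = (225 + 255)*89 = 480*89 = 42720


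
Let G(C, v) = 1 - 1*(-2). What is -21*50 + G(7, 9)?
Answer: -1047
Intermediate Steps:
G(C, v) = 3 (G(C, v) = 1 + 2 = 3)
-21*50 + G(7, 9) = -21*50 + 3 = -1050 + 3 = -1047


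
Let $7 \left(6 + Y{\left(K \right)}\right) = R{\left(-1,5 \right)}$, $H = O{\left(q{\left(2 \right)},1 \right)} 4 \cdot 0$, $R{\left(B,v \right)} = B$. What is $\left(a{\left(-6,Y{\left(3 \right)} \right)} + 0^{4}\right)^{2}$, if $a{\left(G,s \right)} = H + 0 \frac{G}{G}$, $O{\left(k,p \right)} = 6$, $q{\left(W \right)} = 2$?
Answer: $0$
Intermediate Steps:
$H = 0$ ($H = 6 \cdot 4 \cdot 0 = 6 \cdot 0 = 0$)
$Y{\left(K \right)} = - \frac{43}{7}$ ($Y{\left(K \right)} = -6 + \frac{1}{7} \left(-1\right) = -6 - \frac{1}{7} = - \frac{43}{7}$)
$a{\left(G,s \right)} = 0$ ($a{\left(G,s \right)} = 0 + 0 \frac{G}{G} = 0 + 0 \cdot 1 = 0 + 0 = 0$)
$\left(a{\left(-6,Y{\left(3 \right)} \right)} + 0^{4}\right)^{2} = \left(0 + 0^{4}\right)^{2} = \left(0 + 0\right)^{2} = 0^{2} = 0$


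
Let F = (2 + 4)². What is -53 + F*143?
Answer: 5095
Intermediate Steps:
F = 36 (F = 6² = 36)
-53 + F*143 = -53 + 36*143 = -53 + 5148 = 5095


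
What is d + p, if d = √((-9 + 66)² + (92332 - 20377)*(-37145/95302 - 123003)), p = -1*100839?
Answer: -100839 + 3*I*√30905912842517714/5606 ≈ -1.0084e+5 + 94078.0*I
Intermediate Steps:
p = -100839
d = 3*I*√30905912842517714/5606 (d = √(57² + 71955*(-37145*1/95302 - 123003)) = √(3249 + 71955*(-2185/5606 - 123003)) = √(3249 + 71955*(-689557003/5606)) = √(3249 - 49617074150865/5606) = √(-49617055936971/5606) = 3*I*√30905912842517714/5606 ≈ 94078.0*I)
d + p = 3*I*√30905912842517714/5606 - 100839 = -100839 + 3*I*√30905912842517714/5606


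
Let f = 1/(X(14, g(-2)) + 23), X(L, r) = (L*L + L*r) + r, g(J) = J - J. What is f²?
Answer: 1/47961 ≈ 2.0850e-5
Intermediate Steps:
g(J) = 0
X(L, r) = r + L² + L*r (X(L, r) = (L² + L*r) + r = r + L² + L*r)
f = 1/219 (f = 1/((0 + 14² + 14*0) + 23) = 1/((0 + 196 + 0) + 23) = 1/(196 + 23) = 1/219 ≈ 0.0045662)
f² = (1/219)² = 1/47961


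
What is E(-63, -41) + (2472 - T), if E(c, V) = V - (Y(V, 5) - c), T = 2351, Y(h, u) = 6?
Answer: 11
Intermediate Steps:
E(c, V) = -6 + V + c (E(c, V) = V - (6 - c) = V + (-6 + c) = -6 + V + c)
E(-63, -41) + (2472 - T) = (-6 - 41 - 63) + (2472 - 1*2351) = -110 + (2472 - 2351) = -110 + 121 = 11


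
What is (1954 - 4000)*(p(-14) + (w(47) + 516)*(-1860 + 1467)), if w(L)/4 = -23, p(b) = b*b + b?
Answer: 340556700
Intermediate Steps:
p(b) = b + b**2 (p(b) = b**2 + b = b + b**2)
w(L) = -92 (w(L) = 4*(-23) = -92)
(1954 - 4000)*(p(-14) + (w(47) + 516)*(-1860 + 1467)) = (1954 - 4000)*(-14*(1 - 14) + (-92 + 516)*(-1860 + 1467)) = -2046*(-14*(-13) + 424*(-393)) = -2046*(182 - 166632) = -2046*(-166450) = 340556700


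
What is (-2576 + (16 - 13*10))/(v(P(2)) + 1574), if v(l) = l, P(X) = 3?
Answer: -2690/1577 ≈ -1.7058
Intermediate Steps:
(-2576 + (16 - 13*10))/(v(P(2)) + 1574) = (-2576 + (16 - 13*10))/(3 + 1574) = (-2576 + (16 - 130))/1577 = (-2576 - 114)*(1/1577) = -2690*1/1577 = -2690/1577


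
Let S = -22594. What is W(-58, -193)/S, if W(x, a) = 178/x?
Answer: 89/655226 ≈ 0.00013583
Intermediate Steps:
W(-58, -193)/S = (178/(-58))/(-22594) = (178*(-1/58))*(-1/22594) = -89/29*(-1/22594) = 89/655226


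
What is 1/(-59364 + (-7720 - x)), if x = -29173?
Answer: -1/37911 ≈ -2.6378e-5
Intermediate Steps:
1/(-59364 + (-7720 - x)) = 1/(-59364 + (-7720 - 1*(-29173))) = 1/(-59364 + (-7720 + 29173)) = 1/(-59364 + 21453) = 1/(-37911) = -1/37911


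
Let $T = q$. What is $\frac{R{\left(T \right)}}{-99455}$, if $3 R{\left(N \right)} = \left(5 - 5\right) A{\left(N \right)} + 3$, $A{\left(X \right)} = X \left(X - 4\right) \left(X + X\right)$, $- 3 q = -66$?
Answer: $- \frac{1}{99455} \approx -1.0055 \cdot 10^{-5}$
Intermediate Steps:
$q = 22$ ($q = \left(- \frac{1}{3}\right) \left(-66\right) = 22$)
$T = 22$
$A{\left(X \right)} = 2 X^{2} \left(-4 + X\right)$ ($A{\left(X \right)} = X \left(-4 + X\right) 2 X = X 2 X \left(-4 + X\right) = 2 X^{2} \left(-4 + X\right)$)
$R{\left(N \right)} = 1$ ($R{\left(N \right)} = \frac{\left(5 - 5\right) 2 N^{2} \left(-4 + N\right) + 3}{3} = \frac{0 \cdot 2 N^{2} \left(-4 + N\right) + 3}{3} = \frac{0 + 3}{3} = \frac{1}{3} \cdot 3 = 1$)
$\frac{R{\left(T \right)}}{-99455} = 1 \frac{1}{-99455} = 1 \left(- \frac{1}{99455}\right) = - \frac{1}{99455}$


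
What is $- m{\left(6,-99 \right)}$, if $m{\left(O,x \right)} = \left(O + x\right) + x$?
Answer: $192$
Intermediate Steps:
$m{\left(O,x \right)} = O + 2 x$
$- m{\left(6,-99 \right)} = - (6 + 2 \left(-99\right)) = - (6 - 198) = \left(-1\right) \left(-192\right) = 192$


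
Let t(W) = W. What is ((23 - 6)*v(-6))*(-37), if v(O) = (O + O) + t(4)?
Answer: 5032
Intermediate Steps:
v(O) = 4 + 2*O (v(O) = (O + O) + 4 = 2*O + 4 = 4 + 2*O)
((23 - 6)*v(-6))*(-37) = ((23 - 6)*(4 + 2*(-6)))*(-37) = (17*(4 - 12))*(-37) = (17*(-8))*(-37) = -136*(-37) = 5032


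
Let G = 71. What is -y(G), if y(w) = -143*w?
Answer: 10153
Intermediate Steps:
-y(G) = -(-143)*71 = -1*(-10153) = 10153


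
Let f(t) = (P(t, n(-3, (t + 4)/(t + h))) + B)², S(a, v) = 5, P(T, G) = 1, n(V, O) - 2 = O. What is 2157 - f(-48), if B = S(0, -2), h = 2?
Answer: 2121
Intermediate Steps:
n(V, O) = 2 + O
B = 5
f(t) = 36 (f(t) = (1 + 5)² = 6² = 36)
2157 - f(-48) = 2157 - 1*36 = 2157 - 36 = 2121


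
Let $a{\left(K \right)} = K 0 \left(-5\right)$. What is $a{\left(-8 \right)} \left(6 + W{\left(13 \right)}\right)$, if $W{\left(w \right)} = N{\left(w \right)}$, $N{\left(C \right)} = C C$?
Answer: $0$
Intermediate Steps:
$N{\left(C \right)} = C^{2}$
$a{\left(K \right)} = 0$ ($a{\left(K \right)} = 0 \left(-5\right) = 0$)
$W{\left(w \right)} = w^{2}$
$a{\left(-8 \right)} \left(6 + W{\left(13 \right)}\right) = 0 \left(6 + 13^{2}\right) = 0 \left(6 + 169\right) = 0 \cdot 175 = 0$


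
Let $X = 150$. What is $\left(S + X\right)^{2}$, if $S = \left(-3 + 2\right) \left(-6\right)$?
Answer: $24336$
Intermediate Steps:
$S = 6$ ($S = \left(-1\right) \left(-6\right) = 6$)
$\left(S + X\right)^{2} = \left(6 + 150\right)^{2} = 156^{2} = 24336$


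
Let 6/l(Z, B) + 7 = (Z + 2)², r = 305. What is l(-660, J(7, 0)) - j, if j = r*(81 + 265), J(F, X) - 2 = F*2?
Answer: -15229984068/144319 ≈ -1.0553e+5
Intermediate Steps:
J(F, X) = 2 + 2*F (J(F, X) = 2 + F*2 = 2 + 2*F)
l(Z, B) = 6/(-7 + (2 + Z)²) (l(Z, B) = 6/(-7 + (Z + 2)²) = 6/(-7 + (2 + Z)²))
j = 105530 (j = 305*(81 + 265) = 305*346 = 105530)
l(-660, J(7, 0)) - j = 6/(-7 + (2 - 660)²) - 1*105530 = 6/(-7 + (-658)²) - 105530 = 6/(-7 + 432964) - 105530 = 6/432957 - 105530 = 6*(1/432957) - 105530 = 2/144319 - 105530 = -15229984068/144319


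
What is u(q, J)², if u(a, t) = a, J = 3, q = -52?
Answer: 2704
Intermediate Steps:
u(q, J)² = (-52)² = 2704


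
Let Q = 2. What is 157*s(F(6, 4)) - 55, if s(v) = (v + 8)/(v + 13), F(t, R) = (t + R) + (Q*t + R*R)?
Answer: 4417/51 ≈ 86.608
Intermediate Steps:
F(t, R) = R + R**2 + 3*t (F(t, R) = (t + R) + (2*t + R*R) = (R + t) + (2*t + R**2) = (R + t) + (R**2 + 2*t) = R + R**2 + 3*t)
s(v) = (8 + v)/(13 + v)
157*s(F(6, 4)) - 55 = 157*((8 + (4 + 4**2 + 3*6))/(13 + (4 + 4**2 + 3*6))) - 55 = 157*((8 + (4 + 16 + 18))/(13 + (4 + 16 + 18))) - 55 = 157*((8 + 38)/(13 + 38)) - 55 = 157*(46/51) - 55 = 7222/51 - 55 = 4417/51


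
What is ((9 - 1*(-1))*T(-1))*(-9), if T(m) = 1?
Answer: -90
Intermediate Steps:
((9 - 1*(-1))*T(-1))*(-9) = ((9 - 1*(-1))*1)*(-9) = ((9 + 1)*1)*(-9) = (10*1)*(-9) = 10*(-9) = -90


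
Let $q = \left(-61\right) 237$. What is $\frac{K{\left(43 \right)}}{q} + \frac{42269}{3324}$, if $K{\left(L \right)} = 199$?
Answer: $\frac{203473819}{16018356} \approx 12.703$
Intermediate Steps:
$q = -14457$
$\frac{K{\left(43 \right)}}{q} + \frac{42269}{3324} = \frac{199}{-14457} + \frac{42269}{3324} = 199 \left(- \frac{1}{14457}\right) + 42269 \cdot \frac{1}{3324} = - \frac{199}{14457} + \frac{42269}{3324} = \frac{203473819}{16018356}$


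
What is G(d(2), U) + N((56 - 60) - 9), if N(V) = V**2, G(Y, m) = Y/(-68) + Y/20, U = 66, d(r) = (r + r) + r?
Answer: 14383/85 ≈ 169.21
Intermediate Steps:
d(r) = 3*r (d(r) = 2*r + r = 3*r)
G(Y, m) = 3*Y/85 (G(Y, m) = Y*(-1/68) + Y*(1/20) = -Y/68 + Y/20 = 3*Y/85)
G(d(2), U) + N((56 - 60) - 9) = 3*(3*2)/85 + ((56 - 60) - 9)**2 = (3/85)*6 + (-4 - 9)**2 = 18/85 + (-13)**2 = 18/85 + 169 = 14383/85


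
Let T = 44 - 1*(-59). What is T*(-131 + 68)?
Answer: -6489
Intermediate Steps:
T = 103 (T = 44 + 59 = 103)
T*(-131 + 68) = 103*(-131 + 68) = 103*(-63) = -6489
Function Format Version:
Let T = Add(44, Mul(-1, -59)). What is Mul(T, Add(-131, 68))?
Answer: -6489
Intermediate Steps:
T = 103 (T = Add(44, 59) = 103)
Mul(T, Add(-131, 68)) = Mul(103, Add(-131, 68)) = Mul(103, -63) = -6489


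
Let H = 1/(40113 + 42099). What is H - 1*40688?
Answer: -3345041855/82212 ≈ -40688.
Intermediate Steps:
H = 1/82212 ≈ 1.2164e-5
H - 1*40688 = 1/82212 - 1*40688 = 1/82212 - 40688 = -3345041855/82212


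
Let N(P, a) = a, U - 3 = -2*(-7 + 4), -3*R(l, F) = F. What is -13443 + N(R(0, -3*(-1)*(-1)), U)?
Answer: -13434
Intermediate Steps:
R(l, F) = -F/3
U = 9 (U = 3 - 2*(-7 + 4) = 3 - 2*(-3) = 3 + 6 = 9)
-13443 + N(R(0, -3*(-1)*(-1)), U) = -13443 + 9 = -13434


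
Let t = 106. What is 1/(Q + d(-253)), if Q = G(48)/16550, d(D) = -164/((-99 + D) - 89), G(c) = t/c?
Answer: 58388400/21721391 ≈ 2.6881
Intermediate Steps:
G(c) = 106/c
d(D) = -164/(-188 + D)
Q = 53/397200 (Q = (106/48)/16550 = (106*(1/48))*(1/16550) = (53/24)*(1/16550) = 53/397200 ≈ 0.00013343)
1/(Q + d(-253)) = 1/(53/397200 - 164/(-188 - 253)) = 1/(53/397200 - 164/(-441)) = 1/(53/397200 - 164*(-1/441)) = 1/(53/397200 + 164/441) = 1/(21721391/58388400) = 58388400/21721391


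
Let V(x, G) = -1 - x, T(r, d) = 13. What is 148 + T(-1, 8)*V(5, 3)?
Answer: 70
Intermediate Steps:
148 + T(-1, 8)*V(5, 3) = 148 + 13*(-1 - 1*5) = 148 + 13*(-1 - 5) = 148 + 13*(-6) = 148 - 78 = 70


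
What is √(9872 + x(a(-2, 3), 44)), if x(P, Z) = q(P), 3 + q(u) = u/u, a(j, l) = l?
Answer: √9870 ≈ 99.348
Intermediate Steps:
q(u) = -2 (q(u) = -3 + u/u = -3 + 1 = -2)
x(P, Z) = -2
√(9872 + x(a(-2, 3), 44)) = √(9872 - 2) = √9870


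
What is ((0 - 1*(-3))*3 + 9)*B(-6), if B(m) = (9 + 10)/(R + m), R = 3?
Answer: -114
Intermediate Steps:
B(m) = 19/(3 + m) (B(m) = (9 + 10)/(3 + m) = 19/(3 + m))
((0 - 1*(-3))*3 + 9)*B(-6) = ((0 - 1*(-3))*3 + 9)*(19/(3 - 6)) = ((0 + 3)*3 + 9)*(19/(-3)) = (3*3 + 9)*(19*(-1/3)) = (9 + 9)*(-19/3) = 18*(-19/3) = -114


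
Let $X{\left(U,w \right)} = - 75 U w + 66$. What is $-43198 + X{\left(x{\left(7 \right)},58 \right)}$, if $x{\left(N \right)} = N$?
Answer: $-73582$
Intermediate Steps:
$X{\left(U,w \right)} = 66 - 75 U w$ ($X{\left(U,w \right)} = - 75 U w + 66 = 66 - 75 U w$)
$-43198 + X{\left(x{\left(7 \right)},58 \right)} = -43198 + \left(66 - 525 \cdot 58\right) = -43198 + \left(66 - 30450\right) = -43198 - 30384 = -73582$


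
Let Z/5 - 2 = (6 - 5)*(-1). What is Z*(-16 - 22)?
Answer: -190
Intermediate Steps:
Z = 5 (Z = 10 + 5*((6 - 5)*(-1)) = 10 + 5*(1*(-1)) = 10 + 5*(-1) = 10 - 5 = 5)
Z*(-16 - 22) = 5*(-16 - 22) = 5*(-38) = -190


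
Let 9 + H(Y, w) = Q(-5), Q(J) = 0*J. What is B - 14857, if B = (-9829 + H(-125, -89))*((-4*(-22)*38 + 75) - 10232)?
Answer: 67011437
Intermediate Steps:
Q(J) = 0
H(Y, w) = -9 (H(Y, w) = -9 + 0 = -9)
B = 67026294 (B = (-9829 - 9)*((-4*(-22)*38 + 75) - 10232) = -9838*((88*38 + 75) - 10232) = -9838*((3344 + 75) - 10232) = -9838*(3419 - 10232) = -9838*(-6813) = 67026294)
B - 14857 = 67026294 - 14857 = 67011437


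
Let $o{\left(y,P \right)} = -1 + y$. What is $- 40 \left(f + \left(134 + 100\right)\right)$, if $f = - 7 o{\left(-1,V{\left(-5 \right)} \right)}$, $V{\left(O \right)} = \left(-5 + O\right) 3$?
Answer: $-9920$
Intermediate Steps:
$V{\left(O \right)} = -15 + 3 O$
$f = 14$ ($f = - 7 \left(-1 - 1\right) = \left(-7\right) \left(-2\right) = 14$)
$- 40 \left(f + \left(134 + 100\right)\right) = - 40 \left(14 + \left(134 + 100\right)\right) = - 40 \left(14 + 234\right) = \left(-40\right) 248 = -9920$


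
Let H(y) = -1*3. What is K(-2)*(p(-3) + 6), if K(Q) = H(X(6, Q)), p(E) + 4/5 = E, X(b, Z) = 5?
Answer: -33/5 ≈ -6.6000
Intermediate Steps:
H(y) = -3
p(E) = -⅘ + E
K(Q) = -3
K(-2)*(p(-3) + 6) = -3*((-⅘ - 3) + 6) = -3*(-19/5 + 6) = -3*11/5 = -33/5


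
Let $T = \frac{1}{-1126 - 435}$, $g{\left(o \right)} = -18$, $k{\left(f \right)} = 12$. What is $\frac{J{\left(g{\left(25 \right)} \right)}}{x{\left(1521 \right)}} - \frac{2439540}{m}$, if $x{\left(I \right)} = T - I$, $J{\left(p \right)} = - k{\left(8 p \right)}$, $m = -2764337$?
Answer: $\frac{2921968735482}{3281657790517} \approx 0.89039$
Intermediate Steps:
$T = - \frac{1}{1561}$ ($T = \frac{1}{-1561} = - \frac{1}{1561} \approx -0.00064061$)
$J{\left(p \right)} = -12$ ($J{\left(p \right)} = \left(-1\right) 12 = -12$)
$x{\left(I \right)} = - \frac{1}{1561} - I$
$\frac{J{\left(g{\left(25 \right)} \right)}}{x{\left(1521 \right)}} - \frac{2439540}{m} = - \frac{12}{- \frac{1}{1561} - 1521} - \frac{2439540}{-2764337} = - \frac{12}{- \frac{1}{1561} - 1521} - - \frac{2439540}{2764337} = - \frac{12}{- \frac{2374282}{1561}} + \frac{2439540}{2764337} = \left(-12\right) \left(- \frac{1561}{2374282}\right) + \frac{2439540}{2764337} = \frac{9366}{1187141} + \frac{2439540}{2764337} = \frac{2921968735482}{3281657790517}$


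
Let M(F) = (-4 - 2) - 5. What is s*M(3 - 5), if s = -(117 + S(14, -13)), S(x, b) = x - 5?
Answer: 1386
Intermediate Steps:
S(x, b) = -5 + x
M(F) = -11 (M(F) = -6 - 5 = -11)
s = -126 (s = -(117 + (-5 + 14)) = -(117 + 9) = -1*126 = -126)
s*M(3 - 5) = -126*(-11) = 1386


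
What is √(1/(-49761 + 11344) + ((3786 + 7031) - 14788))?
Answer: 2*I*√1465165870909/38417 ≈ 63.016*I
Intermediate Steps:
√(1/(-49761 + 11344) + ((3786 + 7031) - 14788)) = √(1/(-38417) + (10817 - 14788)) = √(-1/38417 - 3971) = √(-152553908/38417) = 2*I*√1465165870909/38417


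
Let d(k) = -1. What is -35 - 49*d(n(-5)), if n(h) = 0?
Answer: 14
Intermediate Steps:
-35 - 49*d(n(-5)) = -35 - 49*(-1) = -35 + 49 = 14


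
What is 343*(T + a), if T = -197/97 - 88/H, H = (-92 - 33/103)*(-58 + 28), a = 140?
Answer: 654596498143/13835595 ≈ 47313.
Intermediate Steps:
H = 285270/103 (H = (-92 - 33*1/103)*(-30) = (-92 - 33/103)*(-30) = -9509/103*(-30) = 285270/103 ≈ 2769.6)
T = -28538699/13835595 (T = -197/97 - 88/285270/103 = -197*1/97 - 88*103/285270 = -197/97 - 4532/142635 = -28538699/13835595 ≈ -2.0627)
343*(T + a) = 343*(-28538699/13835595 + 140) = 343*(1908444601/13835595) = 654596498143/13835595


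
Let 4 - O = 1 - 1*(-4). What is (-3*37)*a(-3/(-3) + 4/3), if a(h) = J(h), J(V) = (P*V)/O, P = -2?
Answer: -518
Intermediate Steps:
O = -1 (O = 4 - (1 - 1*(-4)) = 4 - (1 + 4) = 4 - 1*5 = 4 - 5 = -1)
J(V) = 2*V (J(V) = -2*V/(-1) = -2*V*(-1) = 2*V)
a(h) = 2*h
(-3*37)*a(-3/(-3) + 4/3) = (-3*37)*(2*(-3/(-3) + 4/3)) = -222*(-3*(-⅓) + 4*(⅓)) = -222*(1 + 4/3) = -222*7/3 = -111*14/3 = -518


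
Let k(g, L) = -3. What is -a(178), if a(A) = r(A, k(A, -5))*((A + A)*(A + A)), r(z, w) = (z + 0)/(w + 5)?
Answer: -11279504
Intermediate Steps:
r(z, w) = z/(5 + w)
a(A) = 2*A³ (a(A) = (A/(5 - 3))*((A + A)*(A + A)) = (A/2)*((2*A)*(2*A)) = (A*(½))*(4*A²) = (A/2)*(4*A²) = 2*A³)
-a(178) = -2*178³ = -2*5639752 = -1*11279504 = -11279504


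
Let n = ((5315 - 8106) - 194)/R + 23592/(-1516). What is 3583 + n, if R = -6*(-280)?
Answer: 151355187/42448 ≈ 3565.7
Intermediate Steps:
R = 1680
n = -735997/42448 (n = ((5315 - 8106) - 194)/1680 + 23592/(-1516) = (-2791 - 194)*(1/1680) + 23592*(-1/1516) = -2985*1/1680 - 5898/379 = -199/112 - 5898/379 = -735997/42448 ≈ -17.339)
3583 + n = 3583 - 735997/42448 = 151355187/42448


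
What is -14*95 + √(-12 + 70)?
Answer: -1330 + √58 ≈ -1322.4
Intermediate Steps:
-14*95 + √(-12 + 70) = -1330 + √58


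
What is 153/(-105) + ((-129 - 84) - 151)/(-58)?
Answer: 4891/1015 ≈ 4.8187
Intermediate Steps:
153/(-105) + ((-129 - 84) - 151)/(-58) = 153*(-1/105) + (-213 - 151)*(-1/58) = -51/35 - 364*(-1/58) = -51/35 + 182/29 = 4891/1015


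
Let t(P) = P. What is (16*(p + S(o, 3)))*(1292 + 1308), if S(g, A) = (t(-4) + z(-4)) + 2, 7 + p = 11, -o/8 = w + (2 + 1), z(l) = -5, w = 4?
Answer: -124800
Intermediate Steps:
o = -56 (o = -8*(4 + (2 + 1)) = -8*(4 + 3) = -8*7 = -56)
p = 4 (p = -7 + 11 = 4)
S(g, A) = -7 (S(g, A) = (-4 - 5) + 2 = -9 + 2 = -7)
(16*(p + S(o, 3)))*(1292 + 1308) = (16*(4 - 7))*(1292 + 1308) = (16*(-3))*2600 = -48*2600 = -124800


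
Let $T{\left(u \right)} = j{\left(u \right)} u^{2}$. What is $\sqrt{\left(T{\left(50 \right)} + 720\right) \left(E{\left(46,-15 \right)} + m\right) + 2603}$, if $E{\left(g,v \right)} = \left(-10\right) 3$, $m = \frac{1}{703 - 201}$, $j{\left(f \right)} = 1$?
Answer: $\frac{3 i \sqrt{657944543}}{251} \approx 306.58 i$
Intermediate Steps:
$m = \frac{1}{502} \approx 0.001992$
$E{\left(g,v \right)} = -30$
$T{\left(u \right)} = u^{2}$ ($T{\left(u \right)} = 1 u^{2} = u^{2}$)
$\sqrt{\left(T{\left(50 \right)} + 720\right) \left(E{\left(46,-15 \right)} + m\right) + 2603} = \sqrt{\left(50^{2} + 720\right) \left(-30 + \frac{1}{502}\right) + 2603} = \sqrt{\left(2500 + 720\right) \left(- \frac{15059}{502}\right) + 2603} = \sqrt{3220 \left(- \frac{15059}{502}\right) + 2603} = \sqrt{- \frac{24244990}{251} + 2603} = \sqrt{- \frac{23591637}{251}} = \frac{3 i \sqrt{657944543}}{251}$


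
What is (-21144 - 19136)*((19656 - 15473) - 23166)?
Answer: 764635240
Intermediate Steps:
(-21144 - 19136)*((19656 - 15473) - 23166) = -40280*(4183 - 23166) = -40280*(-18983) = 764635240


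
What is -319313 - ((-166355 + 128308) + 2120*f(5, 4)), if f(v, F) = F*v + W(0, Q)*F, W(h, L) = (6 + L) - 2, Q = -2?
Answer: -340626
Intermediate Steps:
W(h, L) = 4 + L
f(v, F) = 2*F + F*v (f(v, F) = F*v + (4 - 2)*F = F*v + 2*F = 2*F + F*v)
-319313 - ((-166355 + 128308) + 2120*f(5, 4)) = -319313 - ((-166355 + 128308) + 2120*(4*(2 + 5))) = -319313 - (-38047 + 2120*(4*7)) = -319313 - (-38047 + 2120*28) = -319313 - (-38047 + 59360) = -319313 - 1*21313 = -319313 - 21313 = -340626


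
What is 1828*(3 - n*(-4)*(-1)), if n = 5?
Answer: -31076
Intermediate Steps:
1828*(3 - n*(-4)*(-1)) = 1828*(3 - 5*(-4)*(-1)) = 1828*(3 - (-20)*(-1)) = 1828*(3 - 1*20) = 1828*(3 - 20) = 1828*(-17) = -31076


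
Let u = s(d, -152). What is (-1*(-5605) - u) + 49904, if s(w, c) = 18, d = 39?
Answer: 55491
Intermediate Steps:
u = 18
(-1*(-5605) - u) + 49904 = (-1*(-5605) - 1*18) + 49904 = (5605 - 18) + 49904 = 5587 + 49904 = 55491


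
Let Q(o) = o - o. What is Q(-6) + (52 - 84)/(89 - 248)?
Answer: 32/159 ≈ 0.20126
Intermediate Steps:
Q(o) = 0
Q(-6) + (52 - 84)/(89 - 248) = 0 + (52 - 84)/(89 - 248) = 0 - 32/(-159) = 0 - 32*(-1/159) = 0 + 32/159 = 32/159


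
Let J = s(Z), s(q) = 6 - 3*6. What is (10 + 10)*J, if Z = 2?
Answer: -240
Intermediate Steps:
s(q) = -12 (s(q) = 6 - 18 = -12)
J = -12
(10 + 10)*J = (10 + 10)*(-12) = 20*(-12) = -240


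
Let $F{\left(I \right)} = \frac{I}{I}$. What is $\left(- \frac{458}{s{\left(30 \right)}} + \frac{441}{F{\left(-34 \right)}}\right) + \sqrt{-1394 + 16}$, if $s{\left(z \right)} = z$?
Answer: $\frac{6386}{15} + i \sqrt{1378} \approx 425.73 + 37.121 i$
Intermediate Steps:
$F{\left(I \right)} = 1$
$\left(- \frac{458}{s{\left(30 \right)}} + \frac{441}{F{\left(-34 \right)}}\right) + \sqrt{-1394 + 16} = \left(- \frac{458}{30} + \frac{441}{1}\right) + \sqrt{-1394 + 16} = \left(\left(-458\right) \frac{1}{30} + 441 \cdot 1\right) + \sqrt{-1378} = \left(- \frac{229}{15} + 441\right) + i \sqrt{1378} = \frac{6386}{15} + i \sqrt{1378}$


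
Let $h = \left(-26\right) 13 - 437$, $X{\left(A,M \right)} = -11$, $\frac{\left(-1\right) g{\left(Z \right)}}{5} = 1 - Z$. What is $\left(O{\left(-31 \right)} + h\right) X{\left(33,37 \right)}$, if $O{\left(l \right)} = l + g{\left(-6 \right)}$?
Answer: $9251$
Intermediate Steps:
$g{\left(Z \right)} = -5 + 5 Z$ ($g{\left(Z \right)} = - 5 \left(1 - Z\right) = -5 + 5 Z$)
$h = -775$ ($h = -338 - 437 = -775$)
$O{\left(l \right)} = -35 + l$ ($O{\left(l \right)} = l + \left(-5 + 5 \left(-6\right)\right) = l - 35 = -35 + l$)
$\left(O{\left(-31 \right)} + h\right) X{\left(33,37 \right)} = \left(\left(-35 - 31\right) - 775\right) \left(-11\right) = \left(-66 - 775\right) \left(-11\right) = \left(-841\right) \left(-11\right) = 9251$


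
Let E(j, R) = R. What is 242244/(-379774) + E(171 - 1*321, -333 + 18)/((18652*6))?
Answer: -4538273223/7083544648 ≈ -0.64068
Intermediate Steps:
242244/(-379774) + E(171 - 1*321, -333 + 18)/((18652*6)) = 242244/(-379774) + (-333 + 18)/((18652*6)) = 242244*(-1/379774) - 315/111912 = -121122/189887 - 315*1/111912 = -121122/189887 - 105/37304 = -4538273223/7083544648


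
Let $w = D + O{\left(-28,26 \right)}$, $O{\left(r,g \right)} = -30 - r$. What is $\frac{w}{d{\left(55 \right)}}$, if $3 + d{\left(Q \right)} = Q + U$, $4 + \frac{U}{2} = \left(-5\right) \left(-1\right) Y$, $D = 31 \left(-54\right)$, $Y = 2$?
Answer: $- \frac{419}{16} \approx -26.188$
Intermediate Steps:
$D = -1674$
$U = 12$ ($U = -8 + 2 \left(-5\right) \left(-1\right) 2 = -8 + 2 \cdot 5 \cdot 2 = -8 + 2 \cdot 10 = -8 + 20 = 12$)
$w = -1676$ ($w = -1674 - 2 = -1676$)
$d{\left(Q \right)} = 9 + Q$ ($d{\left(Q \right)} = -3 + \left(Q + 12\right) = -3 + \left(12 + Q\right) = 9 + Q$)
$\frac{w}{d{\left(55 \right)}} = - \frac{1676}{9 + 55} = - \frac{1676}{64} = \left(-1676\right) \frac{1}{64} = - \frac{419}{16}$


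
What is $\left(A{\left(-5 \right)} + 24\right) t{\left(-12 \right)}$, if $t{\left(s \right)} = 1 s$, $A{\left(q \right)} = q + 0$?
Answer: $-228$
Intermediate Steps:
$A{\left(q \right)} = q$
$t{\left(s \right)} = s$
$\left(A{\left(-5 \right)} + 24\right) t{\left(-12 \right)} = \left(-5 + 24\right) \left(-12\right) = 19 \left(-12\right) = -228$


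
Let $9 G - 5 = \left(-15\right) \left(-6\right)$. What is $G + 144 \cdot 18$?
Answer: $\frac{23423}{9} \approx 2602.6$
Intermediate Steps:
$G = \frac{95}{9}$ ($G = \frac{5}{9} + \frac{\left(-15\right) \left(-6\right)}{9} = \frac{5}{9} + \frac{1}{9} \cdot 90 = \frac{5}{9} + 10 = \frac{95}{9} \approx 10.556$)
$G + 144 \cdot 18 = \frac{95}{9} + 144 \cdot 18 = \frac{95}{9} + 2592 = \frac{23423}{9}$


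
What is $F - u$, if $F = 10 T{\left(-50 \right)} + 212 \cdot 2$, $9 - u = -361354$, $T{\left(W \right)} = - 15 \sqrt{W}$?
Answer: $-360939 - 750 i \sqrt{2} \approx -3.6094 \cdot 10^{5} - 1060.7 i$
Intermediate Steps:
$u = 361363$ ($u = 9 - -361354 = 9 + 361354 = 361363$)
$F = 424 - 750 i \sqrt{2}$ ($F = 10 \left(- 15 \sqrt{-50}\right) + 212 \cdot 2 = 10 \left(- 15 \cdot 5 i \sqrt{2}\right) + 424 = 10 \left(- 75 i \sqrt{2}\right) + 424 = - 750 i \sqrt{2} + 424 = 424 - 750 i \sqrt{2} \approx 424.0 - 1060.7 i$)
$F - u = \left(424 - 750 i \sqrt{2}\right) - 361363 = -360939 - 750 i \sqrt{2}$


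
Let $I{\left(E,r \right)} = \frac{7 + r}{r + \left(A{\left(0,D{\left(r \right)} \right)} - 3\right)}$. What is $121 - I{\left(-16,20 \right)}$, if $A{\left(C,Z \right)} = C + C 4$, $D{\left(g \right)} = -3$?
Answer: $\frac{2030}{17} \approx 119.41$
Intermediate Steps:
$A{\left(C,Z \right)} = 5 C$ ($A{\left(C,Z \right)} = C + 4 C = 5 C$)
$I{\left(E,r \right)} = \frac{7 + r}{-3 + r}$ ($I{\left(E,r \right)} = \frac{7 + r}{r + \left(5 \cdot 0 - 3\right)} = \frac{7 + r}{r + \left(0 - 3\right)} = \frac{7 + r}{r - 3} = \frac{7 + r}{-3 + r}$)
$121 - I{\left(-16,20 \right)} = 121 - \frac{7 + 20}{-3 + 20} = 121 - \frac{1}{17} \cdot 27 = 121 - \frac{27}{17} = \frac{2030}{17}$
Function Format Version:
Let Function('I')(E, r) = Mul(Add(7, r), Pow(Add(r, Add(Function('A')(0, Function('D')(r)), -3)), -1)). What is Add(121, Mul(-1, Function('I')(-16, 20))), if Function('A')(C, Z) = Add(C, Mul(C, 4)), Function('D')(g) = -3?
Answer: Rational(2030, 17) ≈ 119.41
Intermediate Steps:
Function('A')(C, Z) = Mul(5, C) (Function('A')(C, Z) = Add(C, Mul(4, C)) = Mul(5, C))
Function('I')(E, r) = Mul(Pow(Add(-3, r), -1), Add(7, r)) (Function('I')(E, r) = Mul(Add(7, r), Pow(Add(r, Add(Mul(5, 0), -3)), -1)) = Mul(Add(7, r), Pow(Add(r, Add(0, -3)), -1)) = Mul(Add(7, r), Pow(Add(r, -3), -1)) = Mul(Add(7, r), Pow(Add(-3, r), -1)) = Mul(Pow(Add(-3, r), -1), Add(7, r)))
Add(121, Mul(-1, Function('I')(-16, 20))) = Add(121, Mul(-1, Mul(Pow(Add(-3, 20), -1), Add(7, 20)))) = Add(121, Mul(-1, Mul(Pow(17, -1), 27))) = Add(121, Mul(-1, Mul(Rational(1, 17), 27))) = Add(121, Mul(-1, Rational(27, 17))) = Add(121, Rational(-27, 17)) = Rational(2030, 17)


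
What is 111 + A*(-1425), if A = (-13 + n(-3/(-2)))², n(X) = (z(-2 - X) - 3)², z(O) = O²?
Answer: -1920759009/256 ≈ -7.5030e+6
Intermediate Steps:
n(X) = (-3 + (-2 - X)²)² (n(X) = ((-2 - X)² - 3)² = (-3 + (-2 - X)²)²)
A = 1347921/256 (A = (-13 + (-3 + (2 - 3/(-2))²)²)² = (-13 + (-3 + (2 - 3*(-½))²)²)² = (-13 + (-3 + (2 + 3/2)²)²)² = (-13 + (-3 + (7/2)²)²)² = (-13 + (-3 + 49/4)²)² = (-13 + (37/4)²)² = (-13 + 1369/16)² = (1161/16)² = 1347921/256 ≈ 5265.3)
111 + A*(-1425) = 111 + (1347921/256)*(-1425) = 111 - 1920787425/256 = -1920759009/256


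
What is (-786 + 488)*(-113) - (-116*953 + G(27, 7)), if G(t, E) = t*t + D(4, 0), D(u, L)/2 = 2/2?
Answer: 143491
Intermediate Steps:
D(u, L) = 2 (D(u, L) = 2*(2/2) = 2*(2*(½)) = 2*1 = 2)
G(t, E) = 2 + t² (G(t, E) = t*t + 2 = t² + 2 = 2 + t²)
(-786 + 488)*(-113) - (-116*953 + G(27, 7)) = (-786 + 488)*(-113) - (-116*953 + (2 + 27²)) = -298*(-113) - (-110548 + (2 + 729)) = 33674 - (-110548 + 731) = 33674 - 1*(-109817) = 33674 + 109817 = 143491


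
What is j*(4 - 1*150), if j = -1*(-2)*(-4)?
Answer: 1168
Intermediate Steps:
j = -8 (j = 2*(-4) = -8)
j*(4 - 1*150) = -8*(4 - 1*150) = -8*(4 - 150) = -8*(-146) = 1168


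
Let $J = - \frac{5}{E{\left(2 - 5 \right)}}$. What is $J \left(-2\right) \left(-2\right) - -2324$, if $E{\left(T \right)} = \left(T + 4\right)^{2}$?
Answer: $2304$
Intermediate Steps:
$E{\left(T \right)} = \left(4 + T\right)^{2}$
$J = -5$ ($J = - \frac{5}{\left(4 + \left(2 - 5\right)\right)^{2}} = - \frac{5}{\left(4 - 3\right)^{2}} = - \frac{5}{1^{2}} = - \frac{5}{1} = \left(-5\right) 1 = -5$)
$J \left(-2\right) \left(-2\right) - -2324 = \left(-5\right) \left(-2\right) \left(-2\right) - -2324 = 10 \left(-2\right) + 2324 = -20 + 2324 = 2304$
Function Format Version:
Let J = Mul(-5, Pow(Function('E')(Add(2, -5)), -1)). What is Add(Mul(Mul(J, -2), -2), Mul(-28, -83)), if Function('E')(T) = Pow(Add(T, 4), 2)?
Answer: 2304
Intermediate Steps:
Function('E')(T) = Pow(Add(4, T), 2)
J = -5 (J = Mul(-5, Pow(Pow(Add(4, Add(2, -5)), 2), -1)) = Mul(-5, Pow(Pow(Add(4, -3), 2), -1)) = Mul(-5, Pow(Pow(1, 2), -1)) = Mul(-5, Pow(1, -1)) = Mul(-5, 1) = -5)
Add(Mul(Mul(J, -2), -2), Mul(-28, -83)) = Add(Mul(Mul(-5, -2), -2), Mul(-28, -83)) = Add(Mul(10, -2), 2324) = Add(-20, 2324) = 2304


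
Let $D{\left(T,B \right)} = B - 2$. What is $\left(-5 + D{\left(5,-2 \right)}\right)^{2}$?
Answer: $81$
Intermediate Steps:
$D{\left(T,B \right)} = -2 + B$
$\left(-5 + D{\left(5,-2 \right)}\right)^{2} = \left(-5 - 4\right)^{2} = \left(-9\right)^{2} = 81$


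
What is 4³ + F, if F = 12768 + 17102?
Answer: 29934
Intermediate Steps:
F = 29870
4³ + F = 4³ + 29870 = 64 + 29870 = 29934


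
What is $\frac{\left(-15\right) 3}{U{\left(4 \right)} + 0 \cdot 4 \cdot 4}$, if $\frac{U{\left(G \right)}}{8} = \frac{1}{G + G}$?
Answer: $-45$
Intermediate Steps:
$U{\left(G \right)} = \frac{4}{G}$ ($U{\left(G \right)} = \frac{8}{G + G} = \frac{8}{2 G} = 8 \frac{1}{2 G} = \frac{4}{G}$)
$\frac{\left(-15\right) 3}{U{\left(4 \right)} + 0 \cdot 4 \cdot 4} = \frac{\left(-15\right) 3}{\frac{4}{4} + 0 \cdot 4 \cdot 4} = - \frac{45}{4 \cdot \frac{1}{4} + 0 \cdot 4} = - \frac{45}{1 + 0} = - \frac{45}{1} = \left(-45\right) 1 = -45$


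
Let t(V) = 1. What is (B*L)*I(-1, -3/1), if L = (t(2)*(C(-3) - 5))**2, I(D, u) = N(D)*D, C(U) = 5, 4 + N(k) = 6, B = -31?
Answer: 0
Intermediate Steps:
N(k) = 2 (N(k) = -4 + 6 = 2)
I(D, u) = 2*D
L = 0 (L = (1*(5 - 5))**2 = (1*0)**2 = 0**2 = 0)
(B*L)*I(-1, -3/1) = (-31*0)*(2*(-1)) = 0*(-2) = 0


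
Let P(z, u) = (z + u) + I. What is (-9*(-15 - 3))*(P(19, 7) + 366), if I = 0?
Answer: 63504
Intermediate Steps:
P(z, u) = u + z (P(z, u) = (z + u) + 0 = (u + z) + 0 = u + z)
(-9*(-15 - 3))*(P(19, 7) + 366) = (-9*(-15 - 3))*((7 + 19) + 366) = (-9*(-18))*(26 + 366) = 162*392 = 63504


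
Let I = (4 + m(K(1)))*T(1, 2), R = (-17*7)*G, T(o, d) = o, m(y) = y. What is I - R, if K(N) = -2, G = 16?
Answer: 1906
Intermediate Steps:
R = -1904 (R = -17*7*16 = -119*16 = -1904)
I = 2 (I = (4 - 2)*1 = 2*1 = 2)
I - R = 2 - 1*(-1904) = 2 + 1904 = 1906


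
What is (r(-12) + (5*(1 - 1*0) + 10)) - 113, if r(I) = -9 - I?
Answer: -95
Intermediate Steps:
(r(-12) + (5*(1 - 1*0) + 10)) - 113 = ((-9 - 1*(-12)) + (5*(1 - 1*0) + 10)) - 113 = ((-9 + 12) + (5*(1 + 0) + 10)) - 113 = (3 + (5*1 + 10)) - 113 = (3 + (5 + 10)) - 113 = (3 + 15) - 113 = 18 - 113 = -95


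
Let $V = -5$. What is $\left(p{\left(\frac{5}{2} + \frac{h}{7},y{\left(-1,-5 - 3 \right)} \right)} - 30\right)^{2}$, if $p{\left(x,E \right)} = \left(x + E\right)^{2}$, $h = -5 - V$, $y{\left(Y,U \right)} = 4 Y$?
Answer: $\frac{12321}{16} \approx 770.06$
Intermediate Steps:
$h = 0$ ($h = -5 - -5 = -5 + 5 = 0$)
$p{\left(x,E \right)} = \left(E + x\right)^{2}$
$\left(p{\left(\frac{5}{2} + \frac{h}{7},y{\left(-1,-5 - 3 \right)} \right)} - 30\right)^{2} = \left(\left(4 \left(-1\right) + \left(\frac{5}{2} + \frac{0}{7}\right)\right)^{2} - 30\right)^{2} = \left(\left(-4 + \left(5 \cdot \frac{1}{2} + 0 \cdot \frac{1}{7}\right)\right)^{2} - 30\right)^{2} = \left(\left(-4 + \left(\frac{5}{2} + 0\right)\right)^{2} - 30\right)^{2} = \left(\left(-4 + \frac{5}{2}\right)^{2} - 30\right)^{2} = \left(\left(- \frac{3}{2}\right)^{2} - 30\right)^{2} = \left(\frac{9}{4} - 30\right)^{2} = \left(- \frac{111}{4}\right)^{2} = \frac{12321}{16}$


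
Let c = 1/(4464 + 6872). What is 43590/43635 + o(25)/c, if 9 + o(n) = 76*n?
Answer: 62358420690/2909 ≈ 2.1436e+7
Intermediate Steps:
c = 1/11336 ≈ 8.8215e-5
o(n) = -9 + 76*n
43590/43635 + o(25)/c = 43590/43635 + (-9 + 76*25)/(1/11336) = 43590*(1/43635) + (-9 + 1900)*11336 = 2906/2909 + 1891*11336 = 2906/2909 + 21436376 = 62358420690/2909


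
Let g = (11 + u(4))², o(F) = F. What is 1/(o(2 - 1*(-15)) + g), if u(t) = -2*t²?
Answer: 1/458 ≈ 0.0021834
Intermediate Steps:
g = 441 (g = (11 - 2*4²)² = (11 - 2*16)² = (11 - 32)² = (-21)² = 441)
1/(o(2 - 1*(-15)) + g) = 1/((2 - 1*(-15)) + 441) = 1/((2 + 15) + 441) = 1/(17 + 441) = 1/458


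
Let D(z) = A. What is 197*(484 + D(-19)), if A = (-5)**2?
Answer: 100273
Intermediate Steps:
A = 25
D(z) = 25
197*(484 + D(-19)) = 197*(484 + 25) = 197*509 = 100273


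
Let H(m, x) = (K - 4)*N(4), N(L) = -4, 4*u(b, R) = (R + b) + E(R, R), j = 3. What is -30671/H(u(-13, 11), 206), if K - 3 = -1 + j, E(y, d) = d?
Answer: 30671/4 ≈ 7667.8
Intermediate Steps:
u(b, R) = R/2 + b/4 (u(b, R) = ((R + b) + R)/4 = (b + 2*R)/4 = R/2 + b/4)
K = 5 (K = 3 + (-1 + 3) = 3 + 2 = 5)
H(m, x) = -4 (H(m, x) = (5 - 4)*(-4) = 1*(-4) = -4)
-30671/H(u(-13, 11), 206) = -30671/(-4) = -30671*(-¼) = 30671/4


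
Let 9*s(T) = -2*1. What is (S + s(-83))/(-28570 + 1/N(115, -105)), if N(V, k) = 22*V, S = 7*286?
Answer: -45580480/650538891 ≈ -0.070066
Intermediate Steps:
s(T) = -2/9 (s(T) = (-2*1)/9 = (⅑)*(-2) = -2/9)
S = 2002
(S + s(-83))/(-28570 + 1/N(115, -105)) = (2002 - 2/9)/(-28570 + 1/(22*115)) = 18016/(9*(-28570 + 1/2530)) = 18016/(9*(-72282099/2530)) = (18016/9)*(-2530/72282099) = -45580480/650538891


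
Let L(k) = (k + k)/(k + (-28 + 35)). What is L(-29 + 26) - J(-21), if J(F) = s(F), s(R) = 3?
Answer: -9/2 ≈ -4.5000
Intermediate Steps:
J(F) = 3
L(k) = 2*k/(7 + k) (L(k) = (2*k)/(k + 7) = (2*k)/(7 + k) = 2*k/(7 + k))
L(-29 + 26) - J(-21) = 2*(-29 + 26)/(7 + (-29 + 26)) - 1*3 = 2*(-3)/(7 - 3) - 3 = 2*(-3)/4 - 3 = 2*(-3)*(1/4) - 3 = -3/2 - 3 = -9/2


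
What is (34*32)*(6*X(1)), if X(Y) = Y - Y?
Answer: 0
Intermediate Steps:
X(Y) = 0
(34*32)*(6*X(1)) = (34*32)*(6*0) = 1088*0 = 0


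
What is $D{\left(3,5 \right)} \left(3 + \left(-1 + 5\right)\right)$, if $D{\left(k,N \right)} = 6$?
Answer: $42$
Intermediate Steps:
$D{\left(3,5 \right)} \left(3 + \left(-1 + 5\right)\right) = 6 \left(3 + \left(-1 + 5\right)\right) = 6 \left(3 + 4\right) = 6 \cdot 7 = 42$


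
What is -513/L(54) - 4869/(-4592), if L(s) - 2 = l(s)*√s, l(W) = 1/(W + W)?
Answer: -1013458725/3962896 + 3078*√6/863 ≈ -247.00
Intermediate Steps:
l(W) = 1/(2*W)
L(s) = 2 + 1/(2*√s) (L(s) = 2 + (1/(2*s))*√s = 2 + 1/(2*√s))
-513/L(54) - 4869/(-4592) = -513/(2 + 1/(2*√54)) - 4869/(-4592) = -513/(2 + (√6/18)/2) - 4869*(-1/4592) = -513/(2 + √6/36) + 4869/4592 = 4869/4592 - 513/(2 + √6/36)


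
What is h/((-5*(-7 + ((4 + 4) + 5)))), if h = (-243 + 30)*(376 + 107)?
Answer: 34293/10 ≈ 3429.3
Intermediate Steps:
h = -102879 (h = -213*483 = -102879)
h/((-5*(-7 + ((4 + 4) + 5)))) = -102879*(-1/(5*(-7 + ((4 + 4) + 5)))) = -102879*(-1/(5*(-7 + (8 + 5)))) = -102879*(-1/(5*(-7 + 13))) = -102879/((-5*6)) = -102879/(-30) = -102879*(-1/30) = 34293/10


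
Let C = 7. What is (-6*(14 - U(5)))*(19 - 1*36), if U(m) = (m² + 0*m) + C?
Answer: -1836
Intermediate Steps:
U(m) = 7 + m² (U(m) = (m² + 0*m) + 7 = (m² + 0) + 7 = m² + 7 = 7 + m²)
(-6*(14 - U(5)))*(19 - 1*36) = (-6*(14 - (7 + 5²)))*(19 - 1*36) = (-6*(14 - (7 + 25)))*(19 - 36) = -6*(14 - 1*32)*(-17) = -6*(14 - 32)*(-17) = -6*(-18)*(-17) = 108*(-17) = -1836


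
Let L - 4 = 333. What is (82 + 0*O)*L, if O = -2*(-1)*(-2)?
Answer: 27634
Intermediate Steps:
L = 337 (L = 4 + 333 = 337)
O = -4 (O = 2*(-2) = -4)
(82 + 0*O)*L = (82 + 0*(-4))*337 = (82 + 0)*337 = 82*337 = 27634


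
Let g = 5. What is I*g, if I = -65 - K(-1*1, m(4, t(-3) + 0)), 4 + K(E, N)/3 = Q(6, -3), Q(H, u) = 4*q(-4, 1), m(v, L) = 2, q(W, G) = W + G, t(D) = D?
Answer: -85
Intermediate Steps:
q(W, G) = G + W
Q(H, u) = -12 (Q(H, u) = 4*(1 - 4) = 4*(-3) = -12)
K(E, N) = -48 (K(E, N) = -12 + 3*(-12) = -12 - 36 = -48)
I = -17 (I = -65 - 1*(-48) = -65 + 48 = -17)
I*g = -17*5 = -85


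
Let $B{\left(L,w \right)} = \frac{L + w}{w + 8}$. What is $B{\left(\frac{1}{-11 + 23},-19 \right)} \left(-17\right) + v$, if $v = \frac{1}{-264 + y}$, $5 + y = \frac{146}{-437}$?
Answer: $- \frac{50473125}{1726252} \approx -29.239$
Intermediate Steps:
$y = - \frac{2331}{437}$ ($y = -5 + \frac{146}{-437} = -5 + 146 \left(- \frac{1}{437}\right) = -5 - \frac{146}{437} = - \frac{2331}{437} \approx -5.3341$)
$B{\left(L,w \right)} = \frac{L + w}{8 + w}$
$v = - \frac{437}{117699}$ ($v = \frac{1}{-264 - \frac{2331}{437}} = \frac{1}{- \frac{117699}{437}} = - \frac{437}{117699} \approx -0.0037129$)
$B{\left(\frac{1}{-11 + 23},-19 \right)} \left(-17\right) + v = \frac{\frac{1}{-11 + 23} - 19}{8 - 19} \left(-17\right) - \frac{437}{117699} = \frac{\frac{1}{12} - 19}{-11} \left(-17\right) - \frac{437}{117699} = - \frac{\frac{1}{12} - 19}{11} \left(-17\right) - \frac{437}{117699} = \left(- \frac{1}{11}\right) \left(- \frac{227}{12}\right) \left(-17\right) - \frac{437}{117699} = \frac{227}{132} \left(-17\right) - \frac{437}{117699} = - \frac{3859}{132} - \frac{437}{117699} = - \frac{50473125}{1726252}$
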